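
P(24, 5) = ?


P(24,5) = 24!/19!
= 620448401733239439360000/121645100408832000
= 5100480

P(24,5) = 5100480


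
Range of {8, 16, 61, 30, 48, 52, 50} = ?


Max = 61, Min = 8
Range = 61 - 8 = 53

Range = 53


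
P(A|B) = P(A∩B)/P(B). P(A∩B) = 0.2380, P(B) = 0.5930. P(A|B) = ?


P(A|B) = 0.2380/0.5930 = 0.4013

P(A|B) = 0.4013


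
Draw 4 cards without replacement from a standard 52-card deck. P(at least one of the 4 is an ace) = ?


P(at least one) = 1 - P(none)
P(none) = (48/52) × (47/51) × (46/50) × (45/49) = 0.718737
P(at least one) = 1 - 0.718737 = 0.2813

P = 0.2813


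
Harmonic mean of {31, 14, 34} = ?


Sum of reciprocals = 1/31 + 1/14 + 1/34 = 0.133098
HM = 3/0.133098 = 22.5397

HM = 22.5397


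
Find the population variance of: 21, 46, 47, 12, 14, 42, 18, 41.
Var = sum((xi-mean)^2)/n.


Mean = 30.1250
Squared deviations: 83.2656, 252.0156, 284.7656, 328.5156, 260.0156, 141.0156, 147.0156, 118.2656
Sum = 1614.8750
Variance = 1614.8750/8 = 201.8594

Variance = 201.8594


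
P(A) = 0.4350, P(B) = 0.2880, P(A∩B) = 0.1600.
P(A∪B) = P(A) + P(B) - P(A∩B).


P(A∪B) = 0.4350 + 0.2880 - 0.1600
= 0.7230 - 0.1600
= 0.5630

P(A∪B) = 0.5630


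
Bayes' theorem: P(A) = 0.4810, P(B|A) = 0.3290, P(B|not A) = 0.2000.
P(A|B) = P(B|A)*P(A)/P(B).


P(B) = P(B|A)*P(A) + P(B|A')*P(A')
= 0.3290*0.4810 + 0.2000*0.5190
= 0.158249 + 0.103800 = 0.262049
P(A|B) = 0.158249/0.262049 = 0.6039

P(A|B) = 0.6039


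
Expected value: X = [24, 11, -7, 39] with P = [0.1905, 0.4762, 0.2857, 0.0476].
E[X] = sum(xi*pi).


E[X] = 24*0.1905 + 11*0.4762 - 7*0.2857 + 39*0.0476
= 4.5720 + 5.2382 - 1.9999 + 1.8564
= 9.6667

E[X] = 9.6667


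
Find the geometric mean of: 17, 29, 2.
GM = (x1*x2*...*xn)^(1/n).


Product = 17 × 29 × 2 = 986
GM = 986^(1/3) = 9.9531

GM = 9.9531


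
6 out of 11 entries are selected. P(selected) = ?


P = 6/11 = 0.5455

P = 0.5455


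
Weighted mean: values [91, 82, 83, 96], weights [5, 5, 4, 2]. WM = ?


Numerator = 91*5 + 82*5 + 83*4 + 96*2 = 1389
Denominator = 5 + 5 + 4 + 2 = 16
WM = 1389/16 = 86.8125

WM = 86.8125


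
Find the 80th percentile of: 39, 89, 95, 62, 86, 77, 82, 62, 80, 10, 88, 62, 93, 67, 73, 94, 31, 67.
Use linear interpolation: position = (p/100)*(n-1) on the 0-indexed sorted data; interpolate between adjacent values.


Sorted: 10, 31, 39, 62, 62, 62, 67, 67, 73, 77, 80, 82, 86, 88, 89, 93, 94, 95
n = 18
Index = 80/100 * 17 = 13.6000
Lower = data[13] = 88, Upper = data[14] = 89
P80 = 88 + 0.6000*(1) = 88.6000

P80 = 88.6000


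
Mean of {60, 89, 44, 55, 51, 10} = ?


Sum = 60 + 89 + 44 + 55 + 51 + 10 = 309
n = 6
Mean = 309/6 = 51.5000

Mean = 51.5000


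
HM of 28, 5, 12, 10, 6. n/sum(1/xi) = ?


Sum of reciprocals = 1/28 + 1/5 + 1/12 + 1/10 + 1/6 = 0.585714
HM = 5/0.585714 = 8.5366

HM = 8.5366


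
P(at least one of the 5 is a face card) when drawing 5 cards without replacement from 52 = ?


P(at least one) = 1 - P(none)
P(none) = (40/52) × (39/51) × (38/50) × (37/49) × (36/48) = 0.253181
P(at least one) = 1 - 0.253181 = 0.7468

P = 0.7468


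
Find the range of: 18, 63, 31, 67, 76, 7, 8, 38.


Max = 76, Min = 7
Range = 76 - 7 = 69

Range = 69


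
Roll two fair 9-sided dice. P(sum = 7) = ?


Total outcomes = 9×9 = 81
Favorable (sum = 7): 6
P = 6/81 = 0.0741

P = 0.0741


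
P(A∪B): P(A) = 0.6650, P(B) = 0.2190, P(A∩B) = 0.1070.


P(A∪B) = 0.6650 + 0.2190 - 0.1070
= 0.8840 - 0.1070
= 0.7770

P(A∪B) = 0.7770


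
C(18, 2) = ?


C(18,2) = 18!/(2! × 16!)
= 6402373705728000/(2 × 20922789888000)
= 153

C(18,2) = 153


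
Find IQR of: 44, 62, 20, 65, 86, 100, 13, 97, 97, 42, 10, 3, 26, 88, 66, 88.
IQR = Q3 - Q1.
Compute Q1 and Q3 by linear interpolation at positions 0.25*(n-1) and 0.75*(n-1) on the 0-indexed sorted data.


Sorted: 3, 10, 13, 20, 26, 42, 44, 62, 65, 66, 86, 88, 88, 97, 97, 100
Q1 (25th %ile) = 24.5000
Q3 (75th %ile) = 88.0000
IQR = 88.0000 - 24.5000 = 63.5000

IQR = 63.5000


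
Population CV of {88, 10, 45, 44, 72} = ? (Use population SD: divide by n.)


Mean = 51.8000
SD = 26.7313
CV = (26.7313/51.8000)*100 = 51.6047%

CV = 51.6047%


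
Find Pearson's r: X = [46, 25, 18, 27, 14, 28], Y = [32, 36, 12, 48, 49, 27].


Mean X = 26.3333, Mean Y = 34.0000
SD X = 10.110501, SD Y = 12.662280
Cov = -7.666667
r = -7.666667/(10.110501*12.662280) = -0.0599

r = -0.0599


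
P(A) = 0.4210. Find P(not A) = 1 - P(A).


P(not A) = 1 - 0.4210 = 0.5790

P(not A) = 0.5790


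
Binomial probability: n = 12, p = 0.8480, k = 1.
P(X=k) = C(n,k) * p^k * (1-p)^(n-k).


C(12,1) = 12
p^1 = 0.848000
(1-p)^11 = 1.000644e-09
P = 12 * 0.848000 * 1.000644e-09 = 1.0183e-08

P(X=1) = 1.0183e-08


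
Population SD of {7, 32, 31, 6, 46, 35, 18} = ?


Mean = 25.0000
Variance = 194.2857
SD = sqrt(194.2857) = 13.9386

SD = 13.9386


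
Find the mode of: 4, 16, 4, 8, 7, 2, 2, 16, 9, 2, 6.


Frequencies: 2:3, 4:2, 6:1, 7:1, 8:1, 9:1, 16:2
Max frequency = 3
Mode = 2

Mode = 2


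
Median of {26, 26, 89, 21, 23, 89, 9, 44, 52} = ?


Sorted: 9, 21, 23, 26, 26, 44, 52, 89, 89
n = 9 (odd)
Middle value = 26

Median = 26


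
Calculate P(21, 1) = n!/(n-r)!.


P(21,1) = 21!/20!
= 51090942171709440000/2432902008176640000
= 21

P(21,1) = 21


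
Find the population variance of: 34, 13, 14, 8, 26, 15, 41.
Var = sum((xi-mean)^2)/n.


Mean = 21.5714
Squared deviations: 154.4694, 73.4694, 57.3265, 184.1837, 19.6122, 43.1837, 377.4694
Sum = 909.7143
Variance = 909.7143/7 = 129.9592

Variance = 129.9592


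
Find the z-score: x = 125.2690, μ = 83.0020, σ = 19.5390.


z = (125.2690 - 83.0020)/19.5390
= 42.2670/19.5390
= 2.1632

z = 2.1632


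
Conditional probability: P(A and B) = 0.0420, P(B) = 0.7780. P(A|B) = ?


P(A|B) = 0.0420/0.7780 = 0.0540

P(A|B) = 0.0540


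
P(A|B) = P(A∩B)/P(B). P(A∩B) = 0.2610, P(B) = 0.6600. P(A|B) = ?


P(A|B) = 0.2610/0.6600 = 0.3955

P(A|B) = 0.3955


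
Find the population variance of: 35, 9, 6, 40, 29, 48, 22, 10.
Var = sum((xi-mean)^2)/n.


Mean = 24.8750
Squared deviations: 102.5156, 252.0156, 356.2656, 228.7656, 17.0156, 534.7656, 8.2656, 221.2656
Sum = 1720.8750
Variance = 1720.8750/8 = 215.1094

Variance = 215.1094


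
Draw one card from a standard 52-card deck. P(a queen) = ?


4 queens in 52 cards
P = 4/52 = 0.0769

P = 0.0769


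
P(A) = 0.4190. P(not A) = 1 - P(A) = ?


P(not A) = 1 - 0.4190 = 0.5810

P(not A) = 0.5810


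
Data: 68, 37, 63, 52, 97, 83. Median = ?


Sorted: 37, 52, 63, 68, 83, 97
n = 6 (even)
Middle values: 63 and 68
Median = (63+68)/2 = 65.5000

Median = 65.5000


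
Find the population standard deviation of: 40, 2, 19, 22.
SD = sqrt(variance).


Mean = 20.7500
Variance = 181.6875
SD = sqrt(181.6875) = 13.4792

SD = 13.4792


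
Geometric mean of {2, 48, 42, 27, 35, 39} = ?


Product = 2 × 48 × 42 × 27 × 35 × 39 = 148599360
GM = 148599360^(1/6) = 23.0146

GM = 23.0146


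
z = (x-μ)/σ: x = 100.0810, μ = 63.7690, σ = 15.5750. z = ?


z = (100.0810 - 63.7690)/15.5750
= 36.3120/15.5750
= 2.3314

z = 2.3314


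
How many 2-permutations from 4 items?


P(4,2) = 4!/2!
= 24/2
= 12

P(4,2) = 12


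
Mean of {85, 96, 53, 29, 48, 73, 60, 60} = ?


Sum = 85 + 96 + 53 + 29 + 48 + 73 + 60 + 60 = 504
n = 8
Mean = 504/8 = 63.0000

Mean = 63.0000


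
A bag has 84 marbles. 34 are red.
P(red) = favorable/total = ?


P = 34/84 = 0.4048

P = 0.4048


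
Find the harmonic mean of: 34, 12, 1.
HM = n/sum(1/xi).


Sum of reciprocals = 1/34 + 1/12 + 1/1 = 1.112745
HM = 3/1.112745 = 2.6960

HM = 2.6960


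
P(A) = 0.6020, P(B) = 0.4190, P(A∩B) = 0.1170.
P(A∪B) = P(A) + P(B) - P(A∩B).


P(A∪B) = 0.6020 + 0.4190 - 0.1170
= 1.0210 - 0.1170
= 0.9040

P(A∪B) = 0.9040


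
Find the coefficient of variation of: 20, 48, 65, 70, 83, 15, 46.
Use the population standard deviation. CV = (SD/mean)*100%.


Mean = 49.5714
SD = 23.4756
CV = (23.4756/49.5714)*100 = 47.3570%

CV = 47.3570%


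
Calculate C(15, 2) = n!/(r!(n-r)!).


C(15,2) = 15!/(2! × 13!)
= 1307674368000/(2 × 6227020800)
= 105

C(15,2) = 105


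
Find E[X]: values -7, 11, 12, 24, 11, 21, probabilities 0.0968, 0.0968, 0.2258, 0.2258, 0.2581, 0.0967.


E[X] = -7*0.0968 + 11*0.0968 + 12*0.2258 + 24*0.2258 + 11*0.2581 + 21*0.0967
= -0.6776 + 1.0648 + 2.7096 + 5.4192 + 2.8391 + 2.0307
= 13.3858

E[X] = 13.3858


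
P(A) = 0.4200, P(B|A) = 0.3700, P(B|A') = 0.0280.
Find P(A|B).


P(B) = P(B|A)*P(A) + P(B|A')*P(A')
= 0.3700*0.4200 + 0.0280*0.5800
= 0.155400 + 0.016240 = 0.171640
P(A|B) = 0.155400/0.171640 = 0.9054

P(A|B) = 0.9054


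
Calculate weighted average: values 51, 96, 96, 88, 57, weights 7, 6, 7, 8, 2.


Numerator = 51*7 + 96*6 + 96*7 + 88*8 + 57*2 = 2423
Denominator = 7 + 6 + 7 + 8 + 2 = 30
WM = 2423/30 = 80.7667

WM = 80.7667


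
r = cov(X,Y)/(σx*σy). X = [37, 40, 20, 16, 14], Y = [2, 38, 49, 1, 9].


Mean X = 25.4000, Mean Y = 19.8000
SD X = 10.910545, SD Y = 19.853463
Cov = 40.280000
r = 40.280000/(10.910545*19.853463) = 0.1860

r = 0.1860


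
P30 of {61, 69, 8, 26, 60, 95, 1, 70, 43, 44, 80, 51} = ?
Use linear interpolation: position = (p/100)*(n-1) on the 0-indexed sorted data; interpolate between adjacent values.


Sorted: 1, 8, 26, 43, 44, 51, 60, 61, 69, 70, 80, 95
n = 12
Index = 30/100 * 11 = 3.3000
Lower = data[3] = 43, Upper = data[4] = 44
P30 = 43 + 0.3000*(1) = 43.3000

P30 = 43.3000


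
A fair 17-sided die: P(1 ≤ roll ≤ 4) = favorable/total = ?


Favorable outcomes (1 ≤ roll ≤ 4): 4
Total outcomes = 17
P = 4/17 = 0.2353

P = 0.2353


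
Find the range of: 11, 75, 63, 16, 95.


Max = 95, Min = 11
Range = 95 - 11 = 84

Range = 84


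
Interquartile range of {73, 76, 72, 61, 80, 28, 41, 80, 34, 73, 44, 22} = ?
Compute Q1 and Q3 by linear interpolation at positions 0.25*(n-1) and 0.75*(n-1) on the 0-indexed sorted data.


Sorted: 22, 28, 34, 41, 44, 61, 72, 73, 73, 76, 80, 80
Q1 (25th %ile) = 39.2500
Q3 (75th %ile) = 73.7500
IQR = 73.7500 - 39.2500 = 34.5000

IQR = 34.5000


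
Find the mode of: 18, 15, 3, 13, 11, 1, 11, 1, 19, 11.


Frequencies: 1:2, 3:1, 11:3, 13:1, 15:1, 18:1, 19:1
Max frequency = 3
Mode = 11

Mode = 11


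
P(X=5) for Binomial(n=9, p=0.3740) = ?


C(9,5) = 126
p^5 = 0.007317
(1-p)^4 = 0.153567
P = 126 * 0.007317 * 0.153567 = 0.1416

P(X=5) = 0.1416


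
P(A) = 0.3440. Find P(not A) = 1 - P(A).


P(not A) = 1 - 0.3440 = 0.6560

P(not A) = 0.6560


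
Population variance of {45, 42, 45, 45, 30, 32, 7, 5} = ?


Mean = 31.3750
Squared deviations: 185.6406, 112.8906, 185.6406, 185.6406, 1.8906, 0.3906, 594.1406, 695.6406
Sum = 1961.8750
Variance = 1961.8750/8 = 245.2344

Variance = 245.2344


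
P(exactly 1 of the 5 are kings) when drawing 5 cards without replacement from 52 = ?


Hypergeometric: P(X=1) = C(4,1)·C(48,4) / C(52,5)
= 4 × 194580 / 2598960
= 778320/2598960 = 0.2995

P = 0.2995


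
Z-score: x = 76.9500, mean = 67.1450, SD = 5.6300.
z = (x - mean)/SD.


z = (76.9500 - 67.1450)/5.6300
= 9.8050/5.6300
= 1.7416

z = 1.7416


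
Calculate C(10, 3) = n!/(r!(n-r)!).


C(10,3) = 10!/(3! × 7!)
= 3628800/(6 × 5040)
= 120

C(10,3) = 120


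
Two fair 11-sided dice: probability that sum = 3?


Total outcomes = 11×11 = 121
Favorable (sum = 3): 2
P = 2/121 = 0.0165

P = 0.0165


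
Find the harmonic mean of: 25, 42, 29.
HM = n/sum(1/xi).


Sum of reciprocals = 1/25 + 1/42 + 1/29 = 0.098292
HM = 3/0.098292 = 30.5212

HM = 30.5212


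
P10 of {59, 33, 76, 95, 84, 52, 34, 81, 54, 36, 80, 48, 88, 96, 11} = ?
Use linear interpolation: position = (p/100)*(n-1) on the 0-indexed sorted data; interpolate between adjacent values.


Sorted: 11, 33, 34, 36, 48, 52, 54, 59, 76, 80, 81, 84, 88, 95, 96
n = 15
Index = 10/100 * 14 = 1.4000
Lower = data[1] = 33, Upper = data[2] = 34
P10 = 33 + 0.4000*(1) = 33.4000

P10 = 33.4000


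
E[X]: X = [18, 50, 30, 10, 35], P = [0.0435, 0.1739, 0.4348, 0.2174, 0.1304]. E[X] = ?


E[X] = 18*0.0435 + 50*0.1739 + 30*0.4348 + 10*0.2174 + 35*0.1304
= 0.7830 + 8.6950 + 13.0440 + 2.1740 + 4.5640
= 29.2600

E[X] = 29.2600


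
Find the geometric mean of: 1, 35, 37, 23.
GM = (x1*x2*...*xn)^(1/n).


Product = 1 × 35 × 37 × 23 = 29785
GM = 29785^(1/4) = 13.1371

GM = 13.1371


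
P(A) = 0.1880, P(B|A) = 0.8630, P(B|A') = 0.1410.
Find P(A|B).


P(B) = P(B|A)*P(A) + P(B|A')*P(A')
= 0.8630*0.1880 + 0.1410*0.8120
= 0.162244 + 0.114492 = 0.276736
P(A|B) = 0.162244/0.276736 = 0.5863

P(A|B) = 0.5863


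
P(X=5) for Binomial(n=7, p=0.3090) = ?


C(7,5) = 21
p^5 = 0.002817
(1-p)^2 = 0.477481
P = 21 * 0.002817 * 0.477481 = 0.0282

P(X=5) = 0.0282


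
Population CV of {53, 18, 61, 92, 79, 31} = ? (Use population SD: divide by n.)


Mean = 55.6667
SD = 25.5843
CV = (25.5843/55.6667)*100 = 45.9598%

CV = 45.9598%


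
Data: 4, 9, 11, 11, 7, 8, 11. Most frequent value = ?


Frequencies: 4:1, 7:1, 8:1, 9:1, 11:3
Max frequency = 3
Mode = 11

Mode = 11


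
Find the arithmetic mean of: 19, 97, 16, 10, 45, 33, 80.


Sum = 19 + 97 + 16 + 10 + 45 + 33 + 80 = 300
n = 7
Mean = 300/7 = 42.8571

Mean = 42.8571


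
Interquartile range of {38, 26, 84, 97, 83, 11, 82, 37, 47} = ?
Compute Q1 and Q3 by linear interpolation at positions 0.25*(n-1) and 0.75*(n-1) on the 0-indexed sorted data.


Sorted: 11, 26, 37, 38, 47, 82, 83, 84, 97
Q1 (25th %ile) = 37.0000
Q3 (75th %ile) = 83.0000
IQR = 83.0000 - 37.0000 = 46.0000

IQR = 46.0000


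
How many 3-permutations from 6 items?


P(6,3) = 6!/3!
= 720/6
= 120

P(6,3) = 120


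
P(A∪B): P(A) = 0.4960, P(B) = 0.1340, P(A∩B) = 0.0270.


P(A∪B) = 0.4960 + 0.1340 - 0.0270
= 0.6300 - 0.0270
= 0.6030

P(A∪B) = 0.6030


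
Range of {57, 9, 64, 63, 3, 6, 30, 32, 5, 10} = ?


Max = 64, Min = 3
Range = 64 - 3 = 61

Range = 61


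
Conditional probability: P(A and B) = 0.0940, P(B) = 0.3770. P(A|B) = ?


P(A|B) = 0.0940/0.3770 = 0.2493

P(A|B) = 0.2493


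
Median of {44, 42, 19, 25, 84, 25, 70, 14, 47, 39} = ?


Sorted: 14, 19, 25, 25, 39, 42, 44, 47, 70, 84
n = 10 (even)
Middle values: 39 and 42
Median = (39+42)/2 = 40.5000

Median = 40.5000


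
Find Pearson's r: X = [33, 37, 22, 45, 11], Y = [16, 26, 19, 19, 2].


Mean X = 29.6000, Mean Y = 16.4000
SD X = 11.892855, SD Y = 7.914544
Cov = 71.560000
r = 71.560000/(11.892855*7.914544) = 0.7603

r = 0.7603


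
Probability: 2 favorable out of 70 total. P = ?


P = 2/70 = 0.0286

P = 0.0286


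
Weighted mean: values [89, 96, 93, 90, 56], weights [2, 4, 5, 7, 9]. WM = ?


Numerator = 89*2 + 96*4 + 93*5 + 90*7 + 56*9 = 2161
Denominator = 2 + 4 + 5 + 7 + 9 = 27
WM = 2161/27 = 80.0370

WM = 80.0370


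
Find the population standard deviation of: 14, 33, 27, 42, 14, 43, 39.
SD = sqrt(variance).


Mean = 30.2857
Variance = 131.9184
SD = sqrt(131.9184) = 11.4856

SD = 11.4856


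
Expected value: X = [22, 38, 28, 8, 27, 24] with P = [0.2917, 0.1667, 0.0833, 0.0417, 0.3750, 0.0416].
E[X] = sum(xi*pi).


E[X] = 22*0.2917 + 38*0.1667 + 28*0.0833 + 8*0.0417 + 27*0.3750 + 24*0.0416
= 6.4174 + 6.3346 + 2.3324 + 0.3336 + 10.1250 + 0.9984
= 26.5414

E[X] = 26.5414


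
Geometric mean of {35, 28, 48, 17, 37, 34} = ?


Product = 35 × 28 × 48 × 17 × 37 × 34 = 1005997440
GM = 1005997440^(1/6) = 31.6543

GM = 31.6543


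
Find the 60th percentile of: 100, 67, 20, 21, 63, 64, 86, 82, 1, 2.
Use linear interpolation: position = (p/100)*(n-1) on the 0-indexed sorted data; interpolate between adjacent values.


Sorted: 1, 2, 20, 21, 63, 64, 67, 82, 86, 100
n = 10
Index = 60/100 * 9 = 5.4000
Lower = data[5] = 64, Upper = data[6] = 67
P60 = 64 + 0.4000*(3) = 65.2000

P60 = 65.2000


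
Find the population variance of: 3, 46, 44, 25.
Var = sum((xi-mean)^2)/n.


Mean = 29.5000
Squared deviations: 702.2500, 272.2500, 210.2500, 20.2500
Sum = 1205.0000
Variance = 1205.0000/4 = 301.2500

Variance = 301.2500


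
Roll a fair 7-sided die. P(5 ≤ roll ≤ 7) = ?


Favorable outcomes (5 ≤ roll ≤ 7): 3
Total outcomes = 7
P = 3/7 = 0.4286

P = 0.4286


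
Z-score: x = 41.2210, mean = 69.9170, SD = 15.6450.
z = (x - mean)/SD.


z = (41.2210 - 69.9170)/15.6450
= -28.6960/15.6450
= -1.8342

z = -1.8342


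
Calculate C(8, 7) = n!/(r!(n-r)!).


C(8,7) = 8!/(7! × 1!)
= 40320/(5040 × 1)
= 8

C(8,7) = 8


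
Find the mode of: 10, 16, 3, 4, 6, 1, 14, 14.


Frequencies: 1:1, 3:1, 4:1, 6:1, 10:1, 14:2, 16:1
Max frequency = 2
Mode = 14

Mode = 14


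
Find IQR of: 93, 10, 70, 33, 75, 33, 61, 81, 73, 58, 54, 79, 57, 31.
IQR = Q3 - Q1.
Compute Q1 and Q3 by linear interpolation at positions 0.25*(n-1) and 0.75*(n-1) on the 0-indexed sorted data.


Sorted: 10, 31, 33, 33, 54, 57, 58, 61, 70, 73, 75, 79, 81, 93
Q1 (25th %ile) = 38.2500
Q3 (75th %ile) = 74.5000
IQR = 74.5000 - 38.2500 = 36.2500

IQR = 36.2500


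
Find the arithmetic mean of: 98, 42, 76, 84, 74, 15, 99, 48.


Sum = 98 + 42 + 76 + 84 + 74 + 15 + 99 + 48 = 536
n = 8
Mean = 536/8 = 67.0000

Mean = 67.0000


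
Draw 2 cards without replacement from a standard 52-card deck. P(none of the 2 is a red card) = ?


P(no red cards) = (26/52) × (25/51)
= 0.2451

P = 0.2451


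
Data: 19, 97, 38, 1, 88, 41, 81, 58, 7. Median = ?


Sorted: 1, 7, 19, 38, 41, 58, 81, 88, 97
n = 9 (odd)
Middle value = 41

Median = 41


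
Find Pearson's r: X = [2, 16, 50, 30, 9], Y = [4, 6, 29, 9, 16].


Mean X = 21.4000, Mean Y = 12.8000
SD X = 17.036432, SD Y = 9.064215
Cov = 119.680000
r = 119.680000/(17.036432*9.064215) = 0.7750

r = 0.7750


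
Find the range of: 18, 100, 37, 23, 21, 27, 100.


Max = 100, Min = 18
Range = 100 - 18 = 82

Range = 82


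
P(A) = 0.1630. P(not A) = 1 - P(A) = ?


P(not A) = 1 - 0.1630 = 0.8370

P(not A) = 0.8370


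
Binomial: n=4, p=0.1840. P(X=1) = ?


C(4,1) = 4
p^1 = 0.184000
(1-p)^3 = 0.543338
P = 4 * 0.184000 * 0.543338 = 0.3999

P(X=1) = 0.3999


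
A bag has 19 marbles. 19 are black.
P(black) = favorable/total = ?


P = 19/19 = 1.0000

P = 1.0000


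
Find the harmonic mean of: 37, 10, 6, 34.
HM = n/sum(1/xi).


Sum of reciprocals = 1/37 + 1/10 + 1/6 + 1/34 = 0.323105
HM = 4/0.323105 = 12.3799

HM = 12.3799


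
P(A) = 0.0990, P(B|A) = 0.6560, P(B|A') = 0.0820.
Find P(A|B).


P(B) = P(B|A)*P(A) + P(B|A')*P(A')
= 0.6560*0.0990 + 0.0820*0.9010
= 0.064944 + 0.073882 = 0.138826
P(A|B) = 0.064944/0.138826 = 0.4678

P(A|B) = 0.4678


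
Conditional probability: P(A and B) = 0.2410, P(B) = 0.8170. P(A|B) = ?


P(A|B) = 0.2410/0.8170 = 0.2950

P(A|B) = 0.2950


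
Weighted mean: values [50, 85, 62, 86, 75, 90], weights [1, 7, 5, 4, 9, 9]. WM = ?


Numerator = 50*1 + 85*7 + 62*5 + 86*4 + 75*9 + 90*9 = 2784
Denominator = 1 + 7 + 5 + 4 + 9 + 9 = 35
WM = 2784/35 = 79.5429

WM = 79.5429


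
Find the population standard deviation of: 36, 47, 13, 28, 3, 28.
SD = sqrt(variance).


Mean = 25.8333
Variance = 207.8056
SD = sqrt(207.8056) = 14.4155

SD = 14.4155


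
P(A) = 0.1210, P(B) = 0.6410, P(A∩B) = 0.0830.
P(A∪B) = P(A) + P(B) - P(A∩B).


P(A∪B) = 0.1210 + 0.6410 - 0.0830
= 0.7620 - 0.0830
= 0.6790

P(A∪B) = 0.6790


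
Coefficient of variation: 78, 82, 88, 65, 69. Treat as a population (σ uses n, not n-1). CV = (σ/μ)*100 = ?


Mean = 76.4000
SD = 8.4048
CV = (8.4048/76.4000)*100 = 11.0010%

CV = 11.0010%


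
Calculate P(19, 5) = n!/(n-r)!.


P(19,5) = 19!/14!
= 121645100408832000/87178291200
= 1395360

P(19,5) = 1395360


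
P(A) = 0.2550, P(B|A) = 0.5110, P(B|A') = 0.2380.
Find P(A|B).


P(B) = P(B|A)*P(A) + P(B|A')*P(A')
= 0.5110*0.2550 + 0.2380*0.7450
= 0.130305 + 0.177310 = 0.307615
P(A|B) = 0.130305/0.307615 = 0.4236

P(A|B) = 0.4236


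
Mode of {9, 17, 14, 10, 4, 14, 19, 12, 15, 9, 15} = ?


Frequencies: 4:1, 9:2, 10:1, 12:1, 14:2, 15:2, 17:1, 19:1
Max frequency = 2
Mode = 9, 14, 15

Mode = 9, 14, 15


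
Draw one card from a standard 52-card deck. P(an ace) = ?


4 aces in 52 cards
P = 4/52 = 0.0769

P = 0.0769


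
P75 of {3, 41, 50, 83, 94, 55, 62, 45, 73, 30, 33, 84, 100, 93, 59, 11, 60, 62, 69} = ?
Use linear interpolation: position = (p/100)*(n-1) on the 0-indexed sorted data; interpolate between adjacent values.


Sorted: 3, 11, 30, 33, 41, 45, 50, 55, 59, 60, 62, 62, 69, 73, 83, 84, 93, 94, 100
n = 19
Index = 75/100 * 18 = 13.5000
Lower = data[13] = 73, Upper = data[14] = 83
P75 = 73 + 0.5000*(10) = 78.0000

P75 = 78.0000


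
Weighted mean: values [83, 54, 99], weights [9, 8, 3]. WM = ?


Numerator = 83*9 + 54*8 + 99*3 = 1476
Denominator = 9 + 8 + 3 = 20
WM = 1476/20 = 73.8000

WM = 73.8000


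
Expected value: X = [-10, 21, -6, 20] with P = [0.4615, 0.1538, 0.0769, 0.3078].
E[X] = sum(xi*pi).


E[X] = -10*0.4615 + 21*0.1538 - 6*0.0769 + 20*0.3078
= -4.6150 + 3.2298 - 0.4614 + 6.1560
= 4.3094

E[X] = 4.3094


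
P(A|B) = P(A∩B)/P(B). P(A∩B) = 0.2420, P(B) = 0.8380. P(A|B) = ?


P(A|B) = 0.2420/0.8380 = 0.2888

P(A|B) = 0.2888


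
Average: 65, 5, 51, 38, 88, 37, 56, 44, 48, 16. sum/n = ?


Sum = 65 + 5 + 51 + 38 + 88 + 37 + 56 + 44 + 48 + 16 = 448
n = 10
Mean = 448/10 = 44.8000

Mean = 44.8000


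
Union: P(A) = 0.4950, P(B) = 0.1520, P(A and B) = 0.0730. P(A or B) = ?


P(A∪B) = 0.4950 + 0.1520 - 0.0730
= 0.6470 - 0.0730
= 0.5740

P(A∪B) = 0.5740


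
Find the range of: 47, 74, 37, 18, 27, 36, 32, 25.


Max = 74, Min = 18
Range = 74 - 18 = 56

Range = 56


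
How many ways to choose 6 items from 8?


C(8,6) = 8!/(6! × 2!)
= 40320/(720 × 2)
= 28

C(8,6) = 28


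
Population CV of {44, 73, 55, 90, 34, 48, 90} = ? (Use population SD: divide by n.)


Mean = 62.0000
SD = 20.8464
CV = (20.8464/62.0000)*100 = 33.6232%

CV = 33.6232%


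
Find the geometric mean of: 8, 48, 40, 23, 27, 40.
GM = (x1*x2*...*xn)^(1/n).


Product = 8 × 48 × 40 × 23 × 27 × 40 = 381542400
GM = 381542400^(1/6) = 26.9313

GM = 26.9313


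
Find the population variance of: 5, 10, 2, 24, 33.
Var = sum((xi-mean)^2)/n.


Mean = 14.8000
Squared deviations: 96.0400, 23.0400, 163.8400, 84.6400, 331.2400
Sum = 698.8000
Variance = 698.8000/5 = 139.7600

Variance = 139.7600


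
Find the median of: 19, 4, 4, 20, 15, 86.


Sorted: 4, 4, 15, 19, 20, 86
n = 6 (even)
Middle values: 15 and 19
Median = (15+19)/2 = 17.0000

Median = 17.0000


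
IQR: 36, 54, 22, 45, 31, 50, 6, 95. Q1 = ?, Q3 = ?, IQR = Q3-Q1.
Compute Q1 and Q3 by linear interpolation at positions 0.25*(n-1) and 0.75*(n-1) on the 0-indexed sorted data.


Sorted: 6, 22, 31, 36, 45, 50, 54, 95
Q1 (25th %ile) = 28.7500
Q3 (75th %ile) = 51.0000
IQR = 51.0000 - 28.7500 = 22.2500

IQR = 22.2500


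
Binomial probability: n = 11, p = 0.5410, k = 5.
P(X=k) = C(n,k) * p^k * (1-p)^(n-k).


C(11,5) = 462
p^5 = 0.046343
(1-p)^6 = 0.009351
P = 462 * 0.046343 * 0.009351 = 0.2002

P(X=5) = 0.2002


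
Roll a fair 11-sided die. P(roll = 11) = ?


Favorable outcomes (roll = 11): 1
Total outcomes = 11
P = 1/11 = 0.0909

P = 0.0909


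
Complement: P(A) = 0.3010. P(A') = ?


P(not A) = 1 - 0.3010 = 0.6990

P(not A) = 0.6990


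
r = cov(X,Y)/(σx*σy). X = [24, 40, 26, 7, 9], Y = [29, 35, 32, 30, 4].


Mean X = 21.2000, Mean Y = 26.0000
SD X = 12.122706, SD Y = 11.189281
Cov = 83.600000
r = 83.600000/(12.122706*11.189281) = 0.6163

r = 0.6163


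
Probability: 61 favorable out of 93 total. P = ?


P = 61/93 = 0.6559

P = 0.6559


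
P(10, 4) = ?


P(10,4) = 10!/6!
= 3628800/720
= 5040

P(10,4) = 5040


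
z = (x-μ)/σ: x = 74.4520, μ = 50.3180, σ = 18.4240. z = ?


z = (74.4520 - 50.3180)/18.4240
= 24.1340/18.4240
= 1.3099

z = 1.3099


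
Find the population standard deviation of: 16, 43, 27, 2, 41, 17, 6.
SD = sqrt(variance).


Mean = 21.7143
Variance = 220.4898
SD = sqrt(220.4898) = 14.8489

SD = 14.8489


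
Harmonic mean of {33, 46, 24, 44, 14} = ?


Sum of reciprocals = 1/33 + 1/46 + 1/24 + 1/44 + 1/14 = 0.187865
HM = 5/0.187865 = 26.6149

HM = 26.6149


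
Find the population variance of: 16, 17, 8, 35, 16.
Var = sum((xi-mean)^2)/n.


Mean = 18.4000
Squared deviations: 5.7600, 1.9600, 108.1600, 275.5600, 5.7600
Sum = 397.2000
Variance = 397.2000/5 = 79.4400

Variance = 79.4400


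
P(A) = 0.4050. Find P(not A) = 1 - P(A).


P(not A) = 1 - 0.4050 = 0.5950

P(not A) = 0.5950


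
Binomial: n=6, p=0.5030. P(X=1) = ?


C(6,1) = 6
p^1 = 0.503000
(1-p)^5 = 0.030324
P = 6 * 0.503000 * 0.030324 = 0.0915

P(X=1) = 0.0915


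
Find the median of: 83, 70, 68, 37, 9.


Sorted: 9, 37, 68, 70, 83
n = 5 (odd)
Middle value = 68

Median = 68


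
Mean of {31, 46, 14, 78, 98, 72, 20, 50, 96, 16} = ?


Sum = 31 + 46 + 14 + 78 + 98 + 72 + 20 + 50 + 96 + 16 = 521
n = 10
Mean = 521/10 = 52.1000

Mean = 52.1000


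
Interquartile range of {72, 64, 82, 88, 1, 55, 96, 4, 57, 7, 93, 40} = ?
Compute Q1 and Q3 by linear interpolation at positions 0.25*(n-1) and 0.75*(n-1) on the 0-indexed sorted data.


Sorted: 1, 4, 7, 40, 55, 57, 64, 72, 82, 88, 93, 96
Q1 (25th %ile) = 31.7500
Q3 (75th %ile) = 83.5000
IQR = 83.5000 - 31.7500 = 51.7500

IQR = 51.7500


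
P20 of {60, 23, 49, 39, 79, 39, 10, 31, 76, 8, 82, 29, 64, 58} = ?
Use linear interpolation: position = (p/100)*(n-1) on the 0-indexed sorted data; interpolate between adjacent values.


Sorted: 8, 10, 23, 29, 31, 39, 39, 49, 58, 60, 64, 76, 79, 82
n = 14
Index = 20/100 * 13 = 2.6000
Lower = data[2] = 23, Upper = data[3] = 29
P20 = 23 + 0.6000*(6) = 26.6000

P20 = 26.6000


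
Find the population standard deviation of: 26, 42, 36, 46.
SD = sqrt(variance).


Mean = 37.5000
Variance = 56.7500
SD = sqrt(56.7500) = 7.5333

SD = 7.5333


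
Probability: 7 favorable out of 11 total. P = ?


P = 7/11 = 0.6364

P = 0.6364


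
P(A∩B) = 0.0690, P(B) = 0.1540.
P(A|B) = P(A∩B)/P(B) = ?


P(A|B) = 0.0690/0.1540 = 0.4481

P(A|B) = 0.4481


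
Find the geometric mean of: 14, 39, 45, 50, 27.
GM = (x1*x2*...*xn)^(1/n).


Product = 14 × 39 × 45 × 50 × 27 = 33169500
GM = 33169500^(1/5) = 31.9262

GM = 31.9262


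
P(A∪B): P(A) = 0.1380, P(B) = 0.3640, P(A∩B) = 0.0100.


P(A∪B) = 0.1380 + 0.3640 - 0.0100
= 0.5020 - 0.0100
= 0.4920

P(A∪B) = 0.4920


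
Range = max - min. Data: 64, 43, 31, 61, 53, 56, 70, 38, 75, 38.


Max = 75, Min = 31
Range = 75 - 31 = 44

Range = 44


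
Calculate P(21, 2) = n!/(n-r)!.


P(21,2) = 21!/19!
= 51090942171709440000/121645100408832000
= 420

P(21,2) = 420


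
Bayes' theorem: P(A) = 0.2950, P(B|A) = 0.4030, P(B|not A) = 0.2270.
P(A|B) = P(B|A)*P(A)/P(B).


P(B) = P(B|A)*P(A) + P(B|A')*P(A')
= 0.4030*0.2950 + 0.2270*0.7050
= 0.118885 + 0.160035 = 0.278920
P(A|B) = 0.118885/0.278920 = 0.4262

P(A|B) = 0.4262


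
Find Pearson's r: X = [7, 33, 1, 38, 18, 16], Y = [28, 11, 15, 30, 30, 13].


Mean X = 18.8333, Mean Y = 21.1667
SD X = 13.132868, SD Y = 8.274794
Cov = 11.694444
r = 11.694444/(13.132868*8.274794) = 0.1076

r = 0.1076


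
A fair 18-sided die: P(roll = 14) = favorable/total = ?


Favorable outcomes (roll = 14): 1
Total outcomes = 18
P = 1/18 = 0.0556

P = 0.0556


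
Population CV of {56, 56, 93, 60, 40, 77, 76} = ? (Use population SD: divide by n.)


Mean = 65.4286
SD = 16.2995
CV = (16.2995/65.4286)*100 = 24.9119%

CV = 24.9119%


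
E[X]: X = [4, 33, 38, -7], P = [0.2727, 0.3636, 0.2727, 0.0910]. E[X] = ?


E[X] = 4*0.2727 + 33*0.3636 + 38*0.2727 - 7*0.0910
= 1.0908 + 11.9988 + 10.3626 - 0.6370
= 22.8152

E[X] = 22.8152


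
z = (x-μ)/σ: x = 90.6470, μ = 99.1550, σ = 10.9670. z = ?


z = (90.6470 - 99.1550)/10.9670
= -8.5080/10.9670
= -0.7758

z = -0.7758


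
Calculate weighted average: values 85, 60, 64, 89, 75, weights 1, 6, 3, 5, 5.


Numerator = 85*1 + 60*6 + 64*3 + 89*5 + 75*5 = 1457
Denominator = 1 + 6 + 3 + 5 + 5 = 20
WM = 1457/20 = 72.8500

WM = 72.8500


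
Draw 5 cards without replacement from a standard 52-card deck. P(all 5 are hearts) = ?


P(all hearts) = (13/52) × (12/51) × (11/50) × (10/49) × (9/48)
= 0.0005

P = 0.0005


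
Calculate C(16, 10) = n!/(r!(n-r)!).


C(16,10) = 16!/(10! × 6!)
= 20922789888000/(3628800 × 720)
= 8008

C(16,10) = 8008


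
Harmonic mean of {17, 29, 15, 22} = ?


Sum of reciprocals = 1/17 + 1/29 + 1/15 + 1/22 = 0.205428
HM = 4/0.205428 = 19.4716

HM = 19.4716


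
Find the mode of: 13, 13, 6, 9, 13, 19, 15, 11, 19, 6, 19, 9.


Frequencies: 6:2, 9:2, 11:1, 13:3, 15:1, 19:3
Max frequency = 3
Mode = 13, 19

Mode = 13, 19


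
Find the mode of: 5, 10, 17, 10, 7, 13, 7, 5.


Frequencies: 5:2, 7:2, 10:2, 13:1, 17:1
Max frequency = 2
Mode = 5, 7, 10

Mode = 5, 7, 10


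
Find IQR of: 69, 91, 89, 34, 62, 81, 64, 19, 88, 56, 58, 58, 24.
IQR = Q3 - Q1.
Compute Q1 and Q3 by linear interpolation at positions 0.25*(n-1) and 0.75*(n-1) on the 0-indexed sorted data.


Sorted: 19, 24, 34, 56, 58, 58, 62, 64, 69, 81, 88, 89, 91
Q1 (25th %ile) = 56.0000
Q3 (75th %ile) = 81.0000
IQR = 81.0000 - 56.0000 = 25.0000

IQR = 25.0000


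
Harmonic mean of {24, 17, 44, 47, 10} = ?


Sum of reciprocals = 1/24 + 1/17 + 1/44 + 1/47 + 1/10 = 0.244494
HM = 5/0.244494 = 20.4504

HM = 20.4504


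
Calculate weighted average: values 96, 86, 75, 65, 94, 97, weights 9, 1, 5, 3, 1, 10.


Numerator = 96*9 + 86*1 + 75*5 + 65*3 + 94*1 + 97*10 = 2584
Denominator = 9 + 1 + 5 + 3 + 1 + 10 = 29
WM = 2584/29 = 89.1034

WM = 89.1034


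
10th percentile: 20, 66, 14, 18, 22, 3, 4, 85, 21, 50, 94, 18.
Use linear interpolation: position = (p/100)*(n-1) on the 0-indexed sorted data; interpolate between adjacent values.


Sorted: 3, 4, 14, 18, 18, 20, 21, 22, 50, 66, 85, 94
n = 12
Index = 10/100 * 11 = 1.1000
Lower = data[1] = 4, Upper = data[2] = 14
P10 = 4 + 0.1000*(10) = 5.0000

P10 = 5.0000


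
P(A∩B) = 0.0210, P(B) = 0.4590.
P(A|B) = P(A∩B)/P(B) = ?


P(A|B) = 0.0210/0.4590 = 0.0458

P(A|B) = 0.0458


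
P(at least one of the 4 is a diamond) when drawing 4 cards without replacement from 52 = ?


P(at least one) = 1 - P(none)
P(none) = (39/52) × (38/51) × (37/50) × (36/49) = 0.303818
P(at least one) = 1 - 0.303818 = 0.6962

P = 0.6962


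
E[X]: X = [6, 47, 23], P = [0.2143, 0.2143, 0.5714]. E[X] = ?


E[X] = 6*0.2143 + 47*0.2143 + 23*0.5714
= 1.2858 + 10.0721 + 13.1422
= 24.5001

E[X] = 24.5001


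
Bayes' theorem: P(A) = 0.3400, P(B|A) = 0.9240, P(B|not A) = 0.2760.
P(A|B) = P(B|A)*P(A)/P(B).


P(B) = P(B|A)*P(A) + P(B|A')*P(A')
= 0.9240*0.3400 + 0.2760*0.6600
= 0.314160 + 0.182160 = 0.496320
P(A|B) = 0.314160/0.496320 = 0.6330

P(A|B) = 0.6330


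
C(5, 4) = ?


C(5,4) = 5!/(4! × 1!)
= 120/(24 × 1)
= 5

C(5,4) = 5


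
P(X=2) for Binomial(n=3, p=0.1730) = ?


C(3,2) = 3
p^2 = 0.029929
(1-p)^1 = 0.827000
P = 3 * 0.029929 * 0.827000 = 0.0743

P(X=2) = 0.0743


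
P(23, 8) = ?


P(23,8) = 23!/15!
= 25852016738884976640000/1307674368000
= 19769460480

P(23,8) = 19769460480


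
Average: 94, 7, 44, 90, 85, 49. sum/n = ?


Sum = 94 + 7 + 44 + 90 + 85 + 49 = 369
n = 6
Mean = 369/6 = 61.5000

Mean = 61.5000


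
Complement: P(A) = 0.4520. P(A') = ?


P(not A) = 1 - 0.4520 = 0.5480

P(not A) = 0.5480


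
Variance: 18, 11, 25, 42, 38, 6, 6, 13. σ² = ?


Mean = 19.8750
Squared deviations: 3.5156, 78.7656, 26.2656, 489.5156, 328.5156, 192.5156, 192.5156, 47.2656
Sum = 1358.8750
Variance = 1358.8750/8 = 169.8594

Variance = 169.8594


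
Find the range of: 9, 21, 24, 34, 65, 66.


Max = 66, Min = 9
Range = 66 - 9 = 57

Range = 57


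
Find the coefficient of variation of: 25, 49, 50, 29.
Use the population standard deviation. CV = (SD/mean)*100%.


Mean = 38.2500
SD = 11.3441
CV = (11.3441/38.2500)*100 = 29.6577%

CV = 29.6577%


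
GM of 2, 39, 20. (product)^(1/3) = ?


Product = 2 × 39 × 20 = 1560
GM = 1560^(1/3) = 11.5978

GM = 11.5978


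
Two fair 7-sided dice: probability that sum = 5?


Total outcomes = 7×7 = 49
Favorable (sum = 5): 4
P = 4/49 = 0.0816

P = 0.0816


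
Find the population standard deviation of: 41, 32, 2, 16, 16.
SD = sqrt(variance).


Mean = 21.4000
Variance = 186.2400
SD = sqrt(186.2400) = 13.6470

SD = 13.6470


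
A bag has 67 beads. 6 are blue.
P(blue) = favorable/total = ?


P = 6/67 = 0.0896

P = 0.0896


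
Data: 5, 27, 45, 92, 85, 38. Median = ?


Sorted: 5, 27, 38, 45, 85, 92
n = 6 (even)
Middle values: 38 and 45
Median = (38+45)/2 = 41.5000

Median = 41.5000


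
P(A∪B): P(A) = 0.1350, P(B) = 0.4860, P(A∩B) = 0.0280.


P(A∪B) = 0.1350 + 0.4860 - 0.0280
= 0.6210 - 0.0280
= 0.5930

P(A∪B) = 0.5930


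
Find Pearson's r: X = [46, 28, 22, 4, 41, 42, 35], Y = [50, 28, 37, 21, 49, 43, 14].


Mean X = 31.1429, Mean Y = 34.5714
SD X = 13.526995, SD Y = 12.948879
Cov = 107.204082
r = 107.204082/(13.526995*12.948879) = 0.6120

r = 0.6120


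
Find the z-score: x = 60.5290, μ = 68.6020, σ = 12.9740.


z = (60.5290 - 68.6020)/12.9740
= -8.0730/12.9740
= -0.6222

z = -0.6222


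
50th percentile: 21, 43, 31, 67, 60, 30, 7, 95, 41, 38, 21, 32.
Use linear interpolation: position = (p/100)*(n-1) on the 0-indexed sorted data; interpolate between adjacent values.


Sorted: 7, 21, 21, 30, 31, 32, 38, 41, 43, 60, 67, 95
n = 12
Index = 50/100 * 11 = 5.5000
Lower = data[5] = 32, Upper = data[6] = 38
P50 = 32 + 0.5000*(6) = 35.0000

P50 = 35.0000


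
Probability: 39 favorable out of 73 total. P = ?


P = 39/73 = 0.5342

P = 0.5342


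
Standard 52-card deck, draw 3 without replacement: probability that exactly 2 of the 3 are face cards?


Hypergeometric: P(X=2) = C(12,2)·C(40,1) / C(52,3)
= 66 × 40 / 22100
= 2640/22100 = 0.1195

P = 0.1195


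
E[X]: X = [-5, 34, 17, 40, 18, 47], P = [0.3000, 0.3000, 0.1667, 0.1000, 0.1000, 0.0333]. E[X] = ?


E[X] = -5*0.3000 + 34*0.3000 + 17*0.1667 + 40*0.1000 + 18*0.1000 + 47*0.0333
= -1.5000 + 10.2000 + 2.8339 + 4.0000 + 1.8000 + 1.5651
= 18.8990

E[X] = 18.8990


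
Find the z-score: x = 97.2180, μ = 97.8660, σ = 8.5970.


z = (97.2180 - 97.8660)/8.5970
= -0.6480/8.5970
= -0.0754

z = -0.0754


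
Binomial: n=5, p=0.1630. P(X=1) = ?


C(5,1) = 5
p^1 = 0.163000
(1-p)^4 = 0.490797
P = 5 * 0.163000 * 0.490797 = 0.4000

P(X=1) = 0.4000


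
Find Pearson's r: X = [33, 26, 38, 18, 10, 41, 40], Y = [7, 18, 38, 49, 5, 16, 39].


Mean X = 29.4286, Mean Y = 24.5714
SD X = 11.030570, SD Y = 16.007651
Cov = 32.755102
r = 32.755102/(11.030570*16.007651) = 0.1855

r = 0.1855


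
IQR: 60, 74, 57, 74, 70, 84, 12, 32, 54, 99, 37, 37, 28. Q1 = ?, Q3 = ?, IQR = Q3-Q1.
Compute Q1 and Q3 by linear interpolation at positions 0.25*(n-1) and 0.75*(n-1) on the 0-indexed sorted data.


Sorted: 12, 28, 32, 37, 37, 54, 57, 60, 70, 74, 74, 84, 99
Q1 (25th %ile) = 37.0000
Q3 (75th %ile) = 74.0000
IQR = 74.0000 - 37.0000 = 37.0000

IQR = 37.0000


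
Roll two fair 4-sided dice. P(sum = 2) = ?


Total outcomes = 4×4 = 16
Favorable (sum = 2): 1
P = 1/16 = 0.0625

P = 0.0625


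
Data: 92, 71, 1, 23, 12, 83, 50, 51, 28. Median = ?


Sorted: 1, 12, 23, 28, 50, 51, 71, 83, 92
n = 9 (odd)
Middle value = 50

Median = 50


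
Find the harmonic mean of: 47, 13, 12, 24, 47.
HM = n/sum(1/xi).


Sum of reciprocals = 1/47 + 1/13 + 1/12 + 1/24 + 1/47 = 0.244476
HM = 5/0.244476 = 20.4519

HM = 20.4519


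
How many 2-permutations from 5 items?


P(5,2) = 5!/3!
= 120/6
= 20

P(5,2) = 20


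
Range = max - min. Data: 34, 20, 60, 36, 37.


Max = 60, Min = 20
Range = 60 - 20 = 40

Range = 40


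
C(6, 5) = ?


C(6,5) = 6!/(5! × 1!)
= 720/(120 × 1)
= 6

C(6,5) = 6


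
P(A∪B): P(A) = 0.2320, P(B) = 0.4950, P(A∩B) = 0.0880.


P(A∪B) = 0.2320 + 0.4950 - 0.0880
= 0.7270 - 0.0880
= 0.6390

P(A∪B) = 0.6390


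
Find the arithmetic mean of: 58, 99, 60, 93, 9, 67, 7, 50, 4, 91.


Sum = 58 + 99 + 60 + 93 + 9 + 67 + 7 + 50 + 4 + 91 = 538
n = 10
Mean = 538/10 = 53.8000

Mean = 53.8000


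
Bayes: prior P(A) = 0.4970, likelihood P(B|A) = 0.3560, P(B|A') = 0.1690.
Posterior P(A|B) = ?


P(B) = P(B|A)*P(A) + P(B|A')*P(A')
= 0.3560*0.4970 + 0.1690*0.5030
= 0.176932 + 0.085007 = 0.261939
P(A|B) = 0.176932/0.261939 = 0.6755

P(A|B) = 0.6755


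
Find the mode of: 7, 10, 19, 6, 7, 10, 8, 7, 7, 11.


Frequencies: 6:1, 7:4, 8:1, 10:2, 11:1, 19:1
Max frequency = 4
Mode = 7

Mode = 7


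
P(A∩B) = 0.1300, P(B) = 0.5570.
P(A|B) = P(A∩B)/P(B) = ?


P(A|B) = 0.1300/0.5570 = 0.2334

P(A|B) = 0.2334


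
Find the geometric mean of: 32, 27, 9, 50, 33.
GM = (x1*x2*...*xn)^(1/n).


Product = 32 × 27 × 9 × 50 × 33 = 12830400
GM = 12830400^(1/5) = 26.4027

GM = 26.4027


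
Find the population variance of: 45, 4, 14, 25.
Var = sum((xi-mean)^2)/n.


Mean = 22.0000
Squared deviations: 529.0000, 324.0000, 64.0000, 9.0000
Sum = 926.0000
Variance = 926.0000/4 = 231.5000

Variance = 231.5000


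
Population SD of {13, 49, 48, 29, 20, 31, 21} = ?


Mean = 30.1429
Variance = 165.2653
SD = sqrt(165.2653) = 12.8556

SD = 12.8556


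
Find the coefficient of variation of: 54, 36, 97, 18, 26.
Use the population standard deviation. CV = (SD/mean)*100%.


Mean = 46.2000
SD = 28.1027
CV = (28.1027/46.2000)*100 = 60.8283%

CV = 60.8283%


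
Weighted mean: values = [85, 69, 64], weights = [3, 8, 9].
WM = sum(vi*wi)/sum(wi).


Numerator = 85*3 + 69*8 + 64*9 = 1383
Denominator = 3 + 8 + 9 = 20
WM = 1383/20 = 69.1500

WM = 69.1500


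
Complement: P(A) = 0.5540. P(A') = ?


P(not A) = 1 - 0.5540 = 0.4460

P(not A) = 0.4460


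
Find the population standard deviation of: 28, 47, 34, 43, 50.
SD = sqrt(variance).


Mean = 40.4000
Variance = 67.4400
SD = sqrt(67.4400) = 8.2122

SD = 8.2122


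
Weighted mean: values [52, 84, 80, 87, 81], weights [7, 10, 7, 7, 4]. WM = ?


Numerator = 52*7 + 84*10 + 80*7 + 87*7 + 81*4 = 2697
Denominator = 7 + 10 + 7 + 7 + 4 = 35
WM = 2697/35 = 77.0571

WM = 77.0571


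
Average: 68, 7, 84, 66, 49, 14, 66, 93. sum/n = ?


Sum = 68 + 7 + 84 + 66 + 49 + 14 + 66 + 93 = 447
n = 8
Mean = 447/8 = 55.8750

Mean = 55.8750


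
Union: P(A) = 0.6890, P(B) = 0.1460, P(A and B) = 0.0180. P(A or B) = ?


P(A∪B) = 0.6890 + 0.1460 - 0.0180
= 0.8350 - 0.0180
= 0.8170

P(A∪B) = 0.8170


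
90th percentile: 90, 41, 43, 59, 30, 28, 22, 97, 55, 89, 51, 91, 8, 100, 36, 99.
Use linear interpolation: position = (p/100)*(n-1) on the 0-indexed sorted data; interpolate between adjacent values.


Sorted: 8, 22, 28, 30, 36, 41, 43, 51, 55, 59, 89, 90, 91, 97, 99, 100
n = 16
Index = 90/100 * 15 = 13.5000
Lower = data[13] = 97, Upper = data[14] = 99
P90 = 97 + 0.5000*(2) = 98.0000

P90 = 98.0000


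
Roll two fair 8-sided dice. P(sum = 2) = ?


Total outcomes = 8×8 = 64
Favorable (sum = 2): 1
P = 1/64 = 0.0156

P = 0.0156


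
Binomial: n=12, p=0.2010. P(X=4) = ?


C(12,4) = 495
p^4 = 0.001632
(1-p)^8 = 0.166102
P = 495 * 0.001632 * 0.166102 = 0.1342

P(X=4) = 0.1342


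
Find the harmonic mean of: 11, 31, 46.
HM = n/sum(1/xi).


Sum of reciprocals = 1/11 + 1/31 + 1/46 = 0.144906
HM = 3/0.144906 = 20.7030

HM = 20.7030


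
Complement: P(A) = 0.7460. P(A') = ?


P(not A) = 1 - 0.7460 = 0.2540

P(not A) = 0.2540


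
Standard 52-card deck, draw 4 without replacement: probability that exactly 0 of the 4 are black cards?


Hypergeometric: P(X=0) = C(26,0)·C(26,4) / C(52,4)
= 1 × 14950 / 270725
= 14950/270725 = 0.0552

P = 0.0552
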